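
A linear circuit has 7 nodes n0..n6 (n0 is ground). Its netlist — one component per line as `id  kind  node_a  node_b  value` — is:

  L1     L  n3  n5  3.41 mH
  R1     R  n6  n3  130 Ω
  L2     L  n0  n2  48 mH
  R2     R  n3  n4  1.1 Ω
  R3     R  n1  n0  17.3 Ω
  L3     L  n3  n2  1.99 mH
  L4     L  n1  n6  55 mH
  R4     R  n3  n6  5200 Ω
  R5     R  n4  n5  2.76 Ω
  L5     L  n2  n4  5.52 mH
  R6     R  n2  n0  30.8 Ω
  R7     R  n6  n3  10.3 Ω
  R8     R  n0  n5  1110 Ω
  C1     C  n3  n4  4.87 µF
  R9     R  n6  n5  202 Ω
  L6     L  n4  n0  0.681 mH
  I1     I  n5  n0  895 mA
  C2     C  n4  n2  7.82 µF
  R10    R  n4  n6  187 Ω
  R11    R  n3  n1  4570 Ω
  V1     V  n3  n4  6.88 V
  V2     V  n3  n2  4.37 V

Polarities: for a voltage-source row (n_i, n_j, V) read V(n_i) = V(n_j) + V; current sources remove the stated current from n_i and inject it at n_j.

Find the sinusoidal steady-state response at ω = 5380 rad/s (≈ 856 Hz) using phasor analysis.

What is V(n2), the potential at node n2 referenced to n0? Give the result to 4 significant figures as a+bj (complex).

1.983-3.426j V

Apply KCL at each of the 6 non-ground nodes and solve the resulting linear system.
Node n1: branches {R3, L4, R11} → V_1 = -0.1482-0.3555j
Node n2: branches {L2, L3, L5, R6, C2, V2} → V_2 = 1.983-3.426j
Node n3: branches {L1, R1, R2, L3, R4, R7, C1, R11, V1, V2} → V_3 = 6.353-3.426j
Node n4: branches {R2, R5, L5, C1, L6, C2, R10, V1} → V_4 = -0.5267-3.426j
Node n5: branches {L1, R5, R8, R9, I1} → V_5 = -2.676-4.753j
Node n6: branches {R1, L4, R4, R7, R9, R10} → V_6 = 5.733-3.311j
Source currents: i(V1)=-6.445+0.4225j, i(V2)=0.05113+0.3103j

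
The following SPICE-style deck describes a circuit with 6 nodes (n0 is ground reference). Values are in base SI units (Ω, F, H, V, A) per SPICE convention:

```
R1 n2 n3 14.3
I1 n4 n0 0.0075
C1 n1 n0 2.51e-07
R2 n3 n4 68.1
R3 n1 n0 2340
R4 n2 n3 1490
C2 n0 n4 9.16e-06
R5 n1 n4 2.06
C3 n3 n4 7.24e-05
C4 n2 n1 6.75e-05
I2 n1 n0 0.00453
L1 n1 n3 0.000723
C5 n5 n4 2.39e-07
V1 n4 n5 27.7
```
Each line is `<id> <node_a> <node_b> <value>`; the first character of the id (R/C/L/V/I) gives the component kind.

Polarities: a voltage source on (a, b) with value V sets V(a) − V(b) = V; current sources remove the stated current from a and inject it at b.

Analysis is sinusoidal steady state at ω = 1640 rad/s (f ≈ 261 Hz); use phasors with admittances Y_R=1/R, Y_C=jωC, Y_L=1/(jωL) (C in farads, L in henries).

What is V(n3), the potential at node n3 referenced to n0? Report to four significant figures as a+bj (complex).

-0.03052+0.7806j V

Apply KCL at each of the 5 non-ground nodes and solve the resulting linear system.
Node n1: branches {C1, R3, R5, C4, I2, L1} → V_1 = -0.02926+0.7801j
Node n2: branches {R1, R4, C4} → V_2 = -0.02938+0.7808j
Node n3: branches {R1, R2, R4, C3, L1} → V_3 = -0.03052+0.7806j
Node n4: branches {I1, R2, C2, R5, C3, C5, V1} → V_4 = -0.02139+0.7786j
Node n5: branches {C5, V1} → V_5 = -27.72+0.7786j
Source currents: i(V1)=0.000-0.01086j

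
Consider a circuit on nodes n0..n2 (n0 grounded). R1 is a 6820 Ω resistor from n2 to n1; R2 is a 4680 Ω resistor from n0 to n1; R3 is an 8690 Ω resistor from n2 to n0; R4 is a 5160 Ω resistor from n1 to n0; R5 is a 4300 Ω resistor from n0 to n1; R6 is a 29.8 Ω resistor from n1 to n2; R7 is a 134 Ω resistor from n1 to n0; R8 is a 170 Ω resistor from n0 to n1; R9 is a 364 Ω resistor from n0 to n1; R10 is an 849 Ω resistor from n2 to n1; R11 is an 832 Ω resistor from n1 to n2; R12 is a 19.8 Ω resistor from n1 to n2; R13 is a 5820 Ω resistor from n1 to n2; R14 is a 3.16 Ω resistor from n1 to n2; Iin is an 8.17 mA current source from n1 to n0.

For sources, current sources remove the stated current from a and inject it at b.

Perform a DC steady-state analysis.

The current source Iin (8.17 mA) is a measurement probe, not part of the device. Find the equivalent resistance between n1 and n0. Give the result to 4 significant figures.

Element admittances at DC:
  Y(R1) = 0.0001466 S between n2,n1
  Y(R2) = 0.0002137 S between n0,n1
  Y(R3) = 0.0001151 S between n2,n0
  Y(R4) = 0.0001938 S between n1,n0
  Y(R5) = 0.0002326 S between n0,n1
  Y(R6) = 0.03356 S between n1,n2
  Y(R7) = 0.007463 S between n1,n0
  Y(R8) = 0.005882 S between n0,n1
  Y(R9) = 0.002747 S between n0,n1
  Y(R10) = 0.001178 S between n2,n1
  Y(R11) = 0.001202 S between n1,n2
  Y(R12) = 0.05051 S between n1,n2
  Y(R13) = 0.0001718 S between n1,n2
  Y(R14) = 0.3165 S between n1,n2
  Iin: injects 0.00817 A into n0 (from n1)
Assemble and solve the 2×2 MNA system:
  V(n1)=-0.4849  V(n2)=-0.4848

R_eq = 59.36 Ω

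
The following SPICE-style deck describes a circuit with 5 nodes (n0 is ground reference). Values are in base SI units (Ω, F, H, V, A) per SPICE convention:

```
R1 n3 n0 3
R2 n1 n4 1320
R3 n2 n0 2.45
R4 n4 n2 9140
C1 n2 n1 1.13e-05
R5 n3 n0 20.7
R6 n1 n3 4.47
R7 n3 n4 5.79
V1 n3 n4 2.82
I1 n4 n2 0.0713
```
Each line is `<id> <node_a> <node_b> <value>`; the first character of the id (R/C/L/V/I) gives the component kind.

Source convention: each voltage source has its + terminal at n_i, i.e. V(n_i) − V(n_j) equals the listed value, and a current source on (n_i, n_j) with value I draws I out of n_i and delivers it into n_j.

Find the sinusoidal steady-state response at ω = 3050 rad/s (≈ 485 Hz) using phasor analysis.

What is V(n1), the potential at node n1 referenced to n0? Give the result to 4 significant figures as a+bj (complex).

MNA unknowns: 4 node voltages V₁..V_4 plus 1 source current (V1)
R1: Y=0.3333+0.000j on G[3,0]
R2: Y=0.0007576+0.000j on G[1,4]
R3: Y=0.4082+0.000j on G[2,0]
R4: Y=0.0001094+0.000j on G[4,2]
C1: Y=0.000+0.03447j on G[2,1]
R5: Y=0.04831+0.000j on G[3,0]
R6: Y=0.2237+0.000j on G[1,3]
R7: Y=0.1727+0.000j on G[3,4]
V1: row V3−V4=2.82, i_V1 at 3,4
I1: z[4]−=0.0713, z[2]+=0.0713
solve → V1=-0.1688+0.08127j, V2=0.1646-0.02813j, V3=-0.1760+0.03009j, V4=-2.996+0.03009j
aux → i_V1=-0.4182-3.241e-05j

-0.1688+0.08127j V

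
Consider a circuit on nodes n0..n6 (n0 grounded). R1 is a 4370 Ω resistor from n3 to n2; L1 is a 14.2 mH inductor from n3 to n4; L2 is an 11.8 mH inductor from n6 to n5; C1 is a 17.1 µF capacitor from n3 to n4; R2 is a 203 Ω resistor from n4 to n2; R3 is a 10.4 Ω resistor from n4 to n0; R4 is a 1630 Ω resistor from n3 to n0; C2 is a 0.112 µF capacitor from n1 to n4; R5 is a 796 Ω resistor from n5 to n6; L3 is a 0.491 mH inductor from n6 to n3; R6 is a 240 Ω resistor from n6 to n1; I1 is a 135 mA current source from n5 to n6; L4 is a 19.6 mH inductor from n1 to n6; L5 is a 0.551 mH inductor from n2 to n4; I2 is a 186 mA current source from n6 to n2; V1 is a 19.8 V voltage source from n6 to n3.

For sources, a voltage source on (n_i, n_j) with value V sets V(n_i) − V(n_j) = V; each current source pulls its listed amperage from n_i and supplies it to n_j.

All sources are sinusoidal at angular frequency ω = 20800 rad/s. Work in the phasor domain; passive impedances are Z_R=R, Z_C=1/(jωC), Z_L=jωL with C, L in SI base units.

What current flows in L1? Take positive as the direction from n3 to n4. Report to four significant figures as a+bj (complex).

Element admittances at ω=20800 rad/s:
  Y(R1) = 0.0002288+0.000j S between n3,n2
  Y(L1) = 0.000-0.003386j S between n3,n4
  Y(L2) = 0.000-0.004074j S between n6,n5
  Y(C1) = 0.000+0.3557j S between n3,n4
  Y(R2) = 0.004926+0.000j S between n4,n2
  Y(R3) = 0.09615+0.000j S between n4,n0
  Y(R4) = 0.0006135+0.000j S between n3,n0
  Y(C2) = 0.000+0.002330j S between n1,n4
  Y(R5) = 0.001256+0.000j S between n5,n6
  Y(L3) = 0.000-0.09792j S between n6,n3
  Y(R6) = 0.004167+0.000j S between n6,n1
  I1: injects 0.135 A into n6 (from n5)
  Y(L4) = 0.000-0.002453j S between n1,n6
  Y(L5) = 0.000-0.08725j S between n2,n4
  I2: injects 0.186 A into n2 (from n6)
  V1: constraint V(n6)−V(n3) = 19.8
Assemble and solve the 7×7 MNA system:
  V(n1)=20.32-10.38j  V(n2)=0.1248+2.120j  V(n3)=-0.1336+0.5924j  V(n4)=0.0008523-0.003780j  V(n5)=10.34-29.67j  V(n6)=19.67+0.5924j
  i(V1)=-0.2102+1.891j

0.002019+0.0004551j A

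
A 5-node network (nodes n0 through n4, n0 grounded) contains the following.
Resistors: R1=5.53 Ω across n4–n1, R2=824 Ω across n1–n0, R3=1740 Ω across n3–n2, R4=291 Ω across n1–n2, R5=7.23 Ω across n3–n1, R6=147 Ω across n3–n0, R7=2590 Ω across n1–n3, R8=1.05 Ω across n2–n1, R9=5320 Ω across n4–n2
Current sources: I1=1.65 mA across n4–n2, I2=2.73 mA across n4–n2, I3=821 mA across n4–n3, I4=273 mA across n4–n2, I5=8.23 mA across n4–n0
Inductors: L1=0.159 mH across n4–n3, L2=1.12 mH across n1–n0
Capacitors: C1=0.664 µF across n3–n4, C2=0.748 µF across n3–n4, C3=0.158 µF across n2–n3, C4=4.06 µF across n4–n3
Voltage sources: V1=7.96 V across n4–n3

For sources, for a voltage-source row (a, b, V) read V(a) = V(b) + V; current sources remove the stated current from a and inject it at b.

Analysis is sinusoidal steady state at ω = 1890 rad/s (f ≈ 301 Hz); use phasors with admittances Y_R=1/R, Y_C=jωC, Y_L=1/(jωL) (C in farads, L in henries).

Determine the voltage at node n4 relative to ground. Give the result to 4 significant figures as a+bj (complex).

2.683+0.06242j V

MNA unknowns: 4 node voltages V₁..V_4 plus 1 source current (V1)
R1: Y=0.1808+0.000j on G[4,1]
R2: Y=0.001214+0.000j on G[1,0]
I1: z[4]−=0.00165, z[2]+=0.00165
R3: Y=0.0005747+0.000j on G[3,2]
L1: Y=0.000-3.328j on G[4,3]
I2: z[4]−=0.00273, z[2]+=0.00273
C1: Y=0.000+0.001255j on G[3,4]
I3: z[4]−=0.821, z[3]+=0.821
I4: z[4]−=0.273, z[2]+=0.273
C2: Y=0.000+0.001414j on G[3,4]
R4: Y=0.003436+0.000j on G[1,2]
I5: z[4]−=0.00823, z[0]+=0.00823
R5: Y=0.1383+0.000j on G[3,1]
R6: Y=0.006803+0.000j on G[3,0]
C3: Y=0.000+0.0002986j on G[2,3]
L2: Y=0.000-0.4724j on G[1,0]
R7: Y=0.0003861+0.000j on G[1,3]
R8: Y=0.9524+0.000j on G[2,1]
C4: Y=0.000+0.007673j on G[4,3]
R9: Y=0.0001880+0.000j on G[4,2]
V1: row V4−V3=7.96, i_V1 at 4,3
solve → V1=0.001049+0.05856j, V2=0.2884+0.05683j, V3=-5.277+0.06242j, V4=2.683+0.06242j
aux → i_V1=-1.592+26.41j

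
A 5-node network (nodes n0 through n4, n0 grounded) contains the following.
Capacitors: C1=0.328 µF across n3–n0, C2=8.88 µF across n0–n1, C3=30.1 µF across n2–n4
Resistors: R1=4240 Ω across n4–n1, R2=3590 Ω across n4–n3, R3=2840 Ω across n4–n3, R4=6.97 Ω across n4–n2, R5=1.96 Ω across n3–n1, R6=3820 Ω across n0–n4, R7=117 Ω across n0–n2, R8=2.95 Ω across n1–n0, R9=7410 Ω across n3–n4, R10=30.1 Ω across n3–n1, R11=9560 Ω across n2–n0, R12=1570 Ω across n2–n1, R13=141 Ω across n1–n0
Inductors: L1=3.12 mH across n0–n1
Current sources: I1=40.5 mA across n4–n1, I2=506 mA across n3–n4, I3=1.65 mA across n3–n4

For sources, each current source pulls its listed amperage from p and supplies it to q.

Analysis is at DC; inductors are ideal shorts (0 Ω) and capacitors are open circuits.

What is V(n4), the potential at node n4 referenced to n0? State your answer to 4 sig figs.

46.71 V

Apply KCL at each of the 4 non-ground nodes and solve the resulting linear system.
Node n1: branches {R1, L1, R5, I1, C2, R8, R10, R12, R13} → V_1 = 0.000
Node n2: branches {R4, R7, R11, C3, R12} → V_2 = 43.87
Node n3: branches {C1, R2, R3, R5, R9, R10, I2, I3} → V_3 = -0.8671
Node n4: branches {R1, R2, R3, R4, R6, I1, R9, I2, C3, I3} → V_4 = 46.71
Source currents: i(L1)=0.3918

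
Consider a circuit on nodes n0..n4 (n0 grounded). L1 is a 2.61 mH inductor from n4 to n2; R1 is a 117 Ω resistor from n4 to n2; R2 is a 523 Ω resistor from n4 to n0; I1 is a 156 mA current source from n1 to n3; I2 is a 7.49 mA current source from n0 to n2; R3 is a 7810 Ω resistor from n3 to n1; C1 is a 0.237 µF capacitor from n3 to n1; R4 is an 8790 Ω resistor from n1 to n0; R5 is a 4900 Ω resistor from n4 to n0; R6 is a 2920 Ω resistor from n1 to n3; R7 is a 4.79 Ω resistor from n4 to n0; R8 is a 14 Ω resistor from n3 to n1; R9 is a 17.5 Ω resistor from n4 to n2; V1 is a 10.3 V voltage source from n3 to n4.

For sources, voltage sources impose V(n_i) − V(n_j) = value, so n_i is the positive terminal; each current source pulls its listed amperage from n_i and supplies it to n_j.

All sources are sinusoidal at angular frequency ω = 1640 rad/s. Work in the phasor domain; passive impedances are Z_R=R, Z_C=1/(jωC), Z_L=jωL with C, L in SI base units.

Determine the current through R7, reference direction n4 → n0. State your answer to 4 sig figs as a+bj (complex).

MNA unknowns: 4 node voltages V₁..V_4 plus 1 source current (V1)
L1: Y=0.000-0.2336j on G[4,2]
R1: Y=0.008547+0.000j on G[4,2]
R2: Y=0.001912+0.000j on G[4,0]
I1: z[1]−=0.156, z[3]+=0.156
I2: z[0]−=0.00749, z[2]+=0.00749
R3: Y=0.0001280+0.000j on G[3,1]
C1: Y=0.000+0.0003887j on G[3,1]
R4: Y=0.0001138+0.000j on G[1,0]
R5: Y=0.0002041+0.000j on G[4,0]
R6: Y=0.0003425+0.000j on G[1,3]
R7: Y=0.2088+0.000j on G[4,0]
R8: Y=0.07143+0.000j on G[3,1]
R9: Y=0.05714+0.000j on G[4,2]
V1: row V3−V4=10.3, i_V1 at 3,4
solve → V1=8.149+0.01177j, V2=0.03948+0.02970j, V3=10.33-6.352e-06j, V4=0.03112-6.352e-06j
aux → i_V1=-0.0009270-1.339e-06j

0.006497-1.326e-06j A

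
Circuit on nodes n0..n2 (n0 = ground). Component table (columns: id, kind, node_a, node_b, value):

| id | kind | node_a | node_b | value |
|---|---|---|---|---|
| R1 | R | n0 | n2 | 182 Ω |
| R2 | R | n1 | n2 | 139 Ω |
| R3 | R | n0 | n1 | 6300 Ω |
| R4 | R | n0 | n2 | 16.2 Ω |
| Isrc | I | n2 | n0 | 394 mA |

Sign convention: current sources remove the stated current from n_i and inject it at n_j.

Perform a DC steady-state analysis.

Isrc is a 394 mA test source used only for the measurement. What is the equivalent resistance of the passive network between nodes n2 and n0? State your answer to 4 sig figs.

R_eq = 14.84 Ω

MNA unknowns: 2 node voltages V₁..V_2
R1: Y=0.005495 on G[0,2]
R2: Y=0.007194 on G[1,2]
R3: Y=0.0001587 on G[0,1]
R4: Y=0.06173 on G[0,2]
Isrc: z[2]−=0.394, z[0]+=0.394
solve → V1=-5.721, V2=-5.848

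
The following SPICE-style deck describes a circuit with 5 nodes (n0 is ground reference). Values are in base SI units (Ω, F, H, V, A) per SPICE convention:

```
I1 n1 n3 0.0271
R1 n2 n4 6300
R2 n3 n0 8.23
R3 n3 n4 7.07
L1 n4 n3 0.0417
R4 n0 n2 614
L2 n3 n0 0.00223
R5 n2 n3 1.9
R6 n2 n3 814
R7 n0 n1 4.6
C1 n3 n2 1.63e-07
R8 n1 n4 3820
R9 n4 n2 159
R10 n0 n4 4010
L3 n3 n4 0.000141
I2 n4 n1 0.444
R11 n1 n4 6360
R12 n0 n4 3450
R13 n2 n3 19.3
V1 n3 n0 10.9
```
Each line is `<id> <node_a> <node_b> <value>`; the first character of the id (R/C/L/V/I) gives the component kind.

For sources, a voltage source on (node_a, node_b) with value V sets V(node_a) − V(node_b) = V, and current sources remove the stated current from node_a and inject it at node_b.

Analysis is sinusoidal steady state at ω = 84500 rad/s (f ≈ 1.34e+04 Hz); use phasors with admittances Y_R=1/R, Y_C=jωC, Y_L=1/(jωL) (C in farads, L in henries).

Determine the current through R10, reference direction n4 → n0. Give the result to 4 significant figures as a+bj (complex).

0.002142-0.0003261j A

Element admittances at ω=84500 rad/s:
  I1: injects 0.0271 A into n3 (from n1)
  Y(R1) = 0.0001587+0.000j S between n2,n4
  Y(R2) = 0.1215+0.000j S between n3,n0
  Y(R3) = 0.1414+0.000j S between n3,n4
  Y(L1) = 0.000-0.0002838j S between n4,n3
  Y(R4) = 0.001629+0.000j S between n0,n2
  Y(L2) = 0.000-0.005307j S between n3,n0
  Y(R5) = 0.5263+0.000j S between n2,n3
  Y(R6) = 0.001229+0.000j S between n2,n3
  Y(R7) = 0.2174+0.000j S between n0,n1
  Y(C1) = 0.000+0.01377j S between n3,n2
  Y(R8) = 0.0002618+0.000j S between n1,n4
  Y(R9) = 0.006289+0.000j S between n4,n2
  Y(R10) = 0.0002494+0.000j S between n0,n4
  Y(L3) = 0.000-0.08393j S between n3,n4
  I2: injects 0.444 A into n1 (from n4)
  Y(R11) = 0.0001572+0.000j S between n1,n4
  Y(R12) = 0.0002899+0.000j S between n0,n4
  Y(R13) = 0.05181+0.000j S between n2,n3
  V1: constraint V(n3)−V(n0) = 10.9
Assemble and solve the 5×5 MNA system:
  V(n1)=1.931-0.002516j  V(n2)=10.84-0.01304j  V(n3)=10.90+0.000j  V(n4)=8.590-1.308j
  i(V1)=-1.766+0.05912j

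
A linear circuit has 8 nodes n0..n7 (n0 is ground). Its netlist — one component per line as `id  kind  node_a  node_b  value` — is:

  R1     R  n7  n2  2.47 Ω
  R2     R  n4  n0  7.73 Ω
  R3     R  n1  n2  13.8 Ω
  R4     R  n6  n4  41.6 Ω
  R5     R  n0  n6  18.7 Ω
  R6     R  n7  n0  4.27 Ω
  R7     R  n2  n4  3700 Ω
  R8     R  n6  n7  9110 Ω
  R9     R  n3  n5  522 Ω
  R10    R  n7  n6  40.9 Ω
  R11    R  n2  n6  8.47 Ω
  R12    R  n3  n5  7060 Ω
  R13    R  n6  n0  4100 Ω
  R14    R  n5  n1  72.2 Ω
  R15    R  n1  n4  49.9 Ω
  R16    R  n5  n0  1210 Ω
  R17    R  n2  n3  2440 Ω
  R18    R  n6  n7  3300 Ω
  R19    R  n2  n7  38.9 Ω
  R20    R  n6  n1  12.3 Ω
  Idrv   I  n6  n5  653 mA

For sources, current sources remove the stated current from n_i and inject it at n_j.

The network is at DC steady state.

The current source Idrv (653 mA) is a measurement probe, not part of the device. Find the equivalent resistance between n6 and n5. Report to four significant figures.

Element admittances at DC:
  Y(R1) = 0.4049 S between n7,n2
  Y(R2) = 0.1294 S between n4,n0
  Y(R3) = 0.07246 S between n1,n2
  Y(R4) = 0.02404 S between n6,n4
  Y(R5) = 0.05348 S between n0,n6
  Y(R6) = 0.2342 S between n7,n0
  Y(R7) = 0.0002703 S between n2,n4
  Y(R8) = 0.0001098 S between n6,n7
  Y(R9) = 0.001916 S between n3,n5
  Y(R10) = 0.02445 S between n7,n6
  Y(R11) = 0.1181 S between n2,n6
  Y(R12) = 0.0001416 S between n3,n5
  Y(R13) = 0.0002439 S between n6,n0
  Y(R14) = 0.01385 S between n5,n1
  Y(R15) = 0.02004 S between n1,n4
  Y(R16) = 0.0008264 S between n5,n0
  Y(R17) = 0.0004098 S between n2,n3
  Y(R18) = 0.0003030 S between n6,n7
  Y(R19) = 0.02571 S between n2,n7
  Y(R20) = 0.08130 S between n6,n1
  Idrv: injects 0.653 A into n5 (from n6)
Assemble and solve the 7×7 MNA system:
  V(n1)=2.921  V(n2)=0.1525  V(n3)=38.53  V(n4)=0.1573  V(n5)=46.18  V(n6)=-1.300  V(n7)=0.04834

R_eq = 72.70 Ω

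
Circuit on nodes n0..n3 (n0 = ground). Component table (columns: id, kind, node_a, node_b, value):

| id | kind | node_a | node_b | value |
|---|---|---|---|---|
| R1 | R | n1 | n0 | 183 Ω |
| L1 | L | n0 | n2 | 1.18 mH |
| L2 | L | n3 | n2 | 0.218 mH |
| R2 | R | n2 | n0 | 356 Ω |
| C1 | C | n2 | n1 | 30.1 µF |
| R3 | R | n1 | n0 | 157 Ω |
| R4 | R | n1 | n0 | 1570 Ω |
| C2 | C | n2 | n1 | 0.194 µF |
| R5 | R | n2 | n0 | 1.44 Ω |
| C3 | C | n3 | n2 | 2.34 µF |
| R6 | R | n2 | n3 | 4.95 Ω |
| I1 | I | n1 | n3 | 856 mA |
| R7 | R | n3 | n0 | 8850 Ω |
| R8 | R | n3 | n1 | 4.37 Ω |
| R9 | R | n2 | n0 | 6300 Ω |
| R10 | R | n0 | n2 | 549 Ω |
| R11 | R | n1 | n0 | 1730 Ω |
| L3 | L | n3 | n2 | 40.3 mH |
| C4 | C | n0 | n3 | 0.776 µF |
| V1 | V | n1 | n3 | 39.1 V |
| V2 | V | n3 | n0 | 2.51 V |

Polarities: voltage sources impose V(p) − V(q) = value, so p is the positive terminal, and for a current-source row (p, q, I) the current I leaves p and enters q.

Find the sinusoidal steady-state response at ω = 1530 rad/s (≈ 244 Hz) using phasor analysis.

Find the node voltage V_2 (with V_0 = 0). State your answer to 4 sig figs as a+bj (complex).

Apply KCL at each of the 3 non-ground nodes and solve the resulting linear system.
Node n1: branches {R1, C1, R3, R4, C2, I1, R8, R11, V1} → V_1 = 41.61+0.000j
Node n2: branches {L1, L2, R2, C1, C2, R5, C3, R6, R9, R10, L3} → V_2 = 1.536-0.2493j
Node n3: branches {L2, C3, R6, I1, R7, R8, L3, C4, V1, V2} → V_3 = 2.510+0.000j
Source currents: i(V1)=-10.33-1.857j, i(V2)=-1.479+1.022j

1.536-0.2493j V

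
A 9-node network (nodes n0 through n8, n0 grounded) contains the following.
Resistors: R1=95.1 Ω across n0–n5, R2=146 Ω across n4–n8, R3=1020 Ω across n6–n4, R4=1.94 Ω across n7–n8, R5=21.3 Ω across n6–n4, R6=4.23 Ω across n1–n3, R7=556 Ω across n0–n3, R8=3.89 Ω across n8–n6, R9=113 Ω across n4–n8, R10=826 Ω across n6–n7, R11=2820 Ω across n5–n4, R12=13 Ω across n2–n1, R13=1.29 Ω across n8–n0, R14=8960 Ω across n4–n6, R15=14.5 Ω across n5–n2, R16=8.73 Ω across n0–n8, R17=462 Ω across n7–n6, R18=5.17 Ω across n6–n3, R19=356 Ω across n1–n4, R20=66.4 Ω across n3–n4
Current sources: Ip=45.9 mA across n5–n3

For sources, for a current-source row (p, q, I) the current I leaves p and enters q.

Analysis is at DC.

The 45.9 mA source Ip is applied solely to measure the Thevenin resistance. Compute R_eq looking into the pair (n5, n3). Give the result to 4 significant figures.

Element admittances at DC:
  Y(R1) = 0.01052 S between n0,n5
  Y(R2) = 0.006849 S between n4,n8
  Y(R3) = 0.0009804 S between n6,n4
  Y(R4) = 0.5155 S between n7,n8
  Y(R5) = 0.04695 S between n6,n4
  Y(R6) = 0.2364 S between n1,n3
  Y(R7) = 0.001799 S between n0,n3
  Y(R8) = 0.2571 S between n8,n6
  Y(R9) = 0.008850 S between n4,n8
  Y(R10) = 0.001211 S between n6,n7
  Y(R11) = 0.0003546 S between n5,n4
  Y(R12) = 0.07692 S between n2,n1
  Y(R13) = 0.7752 S between n8,n0
  Y(R14) = 0.0001116 S between n4,n6
  Y(R15) = 0.06897 S between n5,n2
  Y(R16) = 0.1145 S between n0,n8
  Y(R17) = 0.002165 S between n7,n6
  Y(R18) = 0.1934 S between n6,n3
  Y(R19) = 0.002809 S between n1,n4
  Y(R20) = 0.01506 S between n3,n4
  Ip: injects 0.0459 A into n3 (from n5)
Assemble and solve the 8×8 MNA system:
  V(n1)=-0.04471  V(n2)=-0.4991  V(n3)=0.1021  V(n4)=0.04420  V(n5)=-1.006  V(n6)=0.04963  V(n7)=0.01193  V(n8)=0.01168

R_eq = 24.14 Ω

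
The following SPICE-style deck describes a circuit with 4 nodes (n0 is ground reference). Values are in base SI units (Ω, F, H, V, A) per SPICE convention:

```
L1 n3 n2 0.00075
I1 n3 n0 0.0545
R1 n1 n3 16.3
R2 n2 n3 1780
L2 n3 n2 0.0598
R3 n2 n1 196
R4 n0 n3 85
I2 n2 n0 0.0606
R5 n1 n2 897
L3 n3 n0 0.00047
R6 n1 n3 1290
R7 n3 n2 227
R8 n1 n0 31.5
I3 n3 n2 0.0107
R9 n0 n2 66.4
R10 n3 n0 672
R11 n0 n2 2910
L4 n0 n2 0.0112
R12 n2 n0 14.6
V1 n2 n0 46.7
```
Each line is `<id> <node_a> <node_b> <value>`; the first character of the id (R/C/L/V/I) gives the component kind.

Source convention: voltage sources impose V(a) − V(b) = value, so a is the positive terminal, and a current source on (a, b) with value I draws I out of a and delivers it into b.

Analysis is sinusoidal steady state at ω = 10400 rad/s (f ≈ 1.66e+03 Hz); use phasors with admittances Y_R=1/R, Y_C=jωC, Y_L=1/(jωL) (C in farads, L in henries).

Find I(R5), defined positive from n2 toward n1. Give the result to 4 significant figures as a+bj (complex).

Apply KCL at each of the 3 non-ground nodes and solve the resulting linear system.
Node n1: branches {R1, R3, R5, R6, R8} → V_1 = 14.06-0.7503j
Node n2: branches {L1, R2, L2, R3, I2, R5, R7, I3, R9, R11, L4, R12, V1} → V_2 = 46.70+0.000j
Node n3: branches {L1, I1, R1, R2, L2, R4, L3, R6, R7, I3, R10} → V_3 = 17.98-1.209j
Source currents: i(V1)=-4.470+4.119j

0.03639+0.0008365j A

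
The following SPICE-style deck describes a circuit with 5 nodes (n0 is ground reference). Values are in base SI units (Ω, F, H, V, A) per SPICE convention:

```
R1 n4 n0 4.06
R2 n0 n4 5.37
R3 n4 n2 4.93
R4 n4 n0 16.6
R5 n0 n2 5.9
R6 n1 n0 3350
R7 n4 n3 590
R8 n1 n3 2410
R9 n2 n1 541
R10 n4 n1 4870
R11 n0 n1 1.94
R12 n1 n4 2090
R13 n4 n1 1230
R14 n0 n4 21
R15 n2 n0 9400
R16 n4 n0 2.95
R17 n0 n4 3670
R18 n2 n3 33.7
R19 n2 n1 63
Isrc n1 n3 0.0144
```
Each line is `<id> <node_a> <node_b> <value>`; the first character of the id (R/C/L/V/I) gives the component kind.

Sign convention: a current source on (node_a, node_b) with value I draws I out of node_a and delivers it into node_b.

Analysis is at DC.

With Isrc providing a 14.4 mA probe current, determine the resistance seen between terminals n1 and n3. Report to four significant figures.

R_eq = 35.63 Ω

MNA unknowns: 4 node voltages V₁..V_4
R1: Y=0.2463 on G[4,0]
R2: Y=0.1862 on G[0,4]
R3: Y=0.2028 on G[4,2]
R4: Y=0.06024 on G[4,0]
R5: Y=0.1695 on G[0,2]
R6: Y=0.0002985 on G[1,0]
R7: Y=0.001695 on G[4,3]
R8: Y=0.0004149 on G[1,3]
R9: Y=0.001848 on G[2,1]
R10: Y=0.0002053 on G[4,1]
R11: Y=0.5155 on G[0,1]
R12: Y=0.0004785 on G[1,4]
R13: Y=0.0008130 on G[4,1]
R14: Y=0.04762 on G[0,4]
R15: Y=0.0001064 on G[2,0]
R16: Y=0.3390 on G[4,0]
R17: Y=0.0002725 on G[0,4]
R18: Y=0.02967 on G[2,3]
R19: Y=0.01587 on G[2,1]
Isrc: z[1]−=0.0144, z[3]+=0.0144
solve → V1=-0.02527, V2=0.03711, V3=0.4878, V4=0.007660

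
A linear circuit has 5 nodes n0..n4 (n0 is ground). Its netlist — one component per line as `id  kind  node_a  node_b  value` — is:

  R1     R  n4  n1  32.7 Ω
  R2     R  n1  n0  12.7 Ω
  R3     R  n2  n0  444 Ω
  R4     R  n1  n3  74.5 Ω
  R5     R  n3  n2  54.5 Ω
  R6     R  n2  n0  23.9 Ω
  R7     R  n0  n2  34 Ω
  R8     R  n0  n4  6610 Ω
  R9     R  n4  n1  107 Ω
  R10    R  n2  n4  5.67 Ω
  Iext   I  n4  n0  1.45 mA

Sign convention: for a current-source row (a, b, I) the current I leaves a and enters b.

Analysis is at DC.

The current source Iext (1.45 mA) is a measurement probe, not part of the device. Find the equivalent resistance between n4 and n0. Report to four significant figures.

R_eq = 12.58 Ω

Apply KCL at each of the 4 non-ground nodes and solve the resulting linear system.
Node n1: branches {R1, R2, R4, R9} → V_1 = -0.006539
Node n2: branches {R3, R5, R6, R7, R10} → V_2 = -0.01268
Node n3: branches {R4, R5} → V_3 = -0.01009
Node n4: branches {R1, R8, R9, R10, Iext} → V_4 = -0.01824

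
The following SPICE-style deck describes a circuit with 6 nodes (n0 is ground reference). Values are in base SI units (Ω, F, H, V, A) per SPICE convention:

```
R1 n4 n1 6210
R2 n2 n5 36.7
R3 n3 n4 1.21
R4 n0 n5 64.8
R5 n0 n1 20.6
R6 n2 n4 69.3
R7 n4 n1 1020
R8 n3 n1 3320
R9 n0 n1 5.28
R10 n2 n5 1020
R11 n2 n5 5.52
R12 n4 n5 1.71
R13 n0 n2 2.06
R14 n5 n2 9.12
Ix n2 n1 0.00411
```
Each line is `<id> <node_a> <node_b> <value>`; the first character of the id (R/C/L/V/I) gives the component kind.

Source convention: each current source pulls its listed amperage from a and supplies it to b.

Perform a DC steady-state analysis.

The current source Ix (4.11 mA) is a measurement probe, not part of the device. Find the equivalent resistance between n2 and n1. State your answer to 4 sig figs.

Element admittances at DC:
  Y(R1) = 0.0001610 S between n4,n1
  Y(R2) = 0.02725 S between n2,n5
  Y(R3) = 0.8264 S between n3,n4
  Y(R4) = 0.01543 S between n0,n5
  Y(R5) = 0.04854 S between n0,n1
  Y(R6) = 0.01443 S between n2,n4
  Y(R7) = 0.0009804 S between n4,n1
  Y(R8) = 0.0003012 S between n3,n1
  Y(R9) = 0.1894 S between n0,n1
  Y(R10) = 0.0009804 S between n2,n5
  Y(R11) = 0.1812 S between n2,n5
  Y(R12) = 0.5848 S between n4,n5
  Y(R13) = 0.4854 S between n0,n2
  Y(R14) = 0.1096 S between n5,n2
  Ix: injects 0.00411 A into n1 (from n2)
Assemble and solve the 5×5 MNA system:
  V(n1)=0.01712  V(n2)=-0.008149  V(n3)=-0.007630  V(n4)=-0.007639  V(n5)=-0.007688

R_eq = 6.149 Ω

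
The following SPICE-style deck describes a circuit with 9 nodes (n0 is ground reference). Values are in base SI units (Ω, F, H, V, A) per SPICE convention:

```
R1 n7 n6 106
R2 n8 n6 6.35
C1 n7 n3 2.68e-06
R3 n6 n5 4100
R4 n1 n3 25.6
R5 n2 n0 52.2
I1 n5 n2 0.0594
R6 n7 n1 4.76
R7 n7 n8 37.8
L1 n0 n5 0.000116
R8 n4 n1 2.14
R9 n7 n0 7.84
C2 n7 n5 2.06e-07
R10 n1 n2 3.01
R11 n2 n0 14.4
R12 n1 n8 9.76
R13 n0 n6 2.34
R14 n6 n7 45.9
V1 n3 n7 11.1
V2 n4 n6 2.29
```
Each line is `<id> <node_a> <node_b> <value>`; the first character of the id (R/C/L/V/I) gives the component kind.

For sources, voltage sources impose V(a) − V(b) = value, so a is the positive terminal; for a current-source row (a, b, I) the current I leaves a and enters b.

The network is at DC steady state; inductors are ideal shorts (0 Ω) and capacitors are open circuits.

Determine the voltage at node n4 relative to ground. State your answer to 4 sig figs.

2.118 V

Element admittances at DC:
  Y(R1) = 0.009434 S between n7,n6
  Y(R2) = 0.1575 S between n8,n6
  Y(C1) = 0.000 S between n7,n3
  Y(R3) = 0.0002439 S between n6,n5
  Y(R4) = 0.03906 S between n1,n3
  Y(R5) = 0.01916 S between n2,n0
  I1: injects 0.0594 A into n2 (from n5)
  Y(R6) = 0.2101 S between n7,n1
  Y(R7) = 0.02646 S between n7,n8
  L1: short n0↔n5 (DC inductor)
  Y(R8) = 0.4673 S between n4,n1
  Y(R9) = 0.1276 S between n7,n0
  Y(C2) = 0.000 S between n7,n5
  Y(R10) = 0.3322 S between n1,n2
  Y(R11) = 0.06944 S between n2,n0
  Y(R12) = 0.1025 S between n1,n8
  Y(R13) = 0.4274 S between n0,n6
  Y(R14) = 0.02179 S between n6,n7
  V1: constraint V(n3)−V(n7) = 11.1
  V2: constraint V(n4)−V(n6) = 2.29
Assemble and solve the 11×11 MNA system:
  V(n1)=1.715  V(n2)=1.495  V(n3)=11.10  V(n4)=2.118  V(n5)=0.000  V(n6)=-0.1723  V(n7)=0.004777  V(n8)=0.5193
  i(L1)=0.05944  i(V1)=-0.3668  i(V2)=-0.1881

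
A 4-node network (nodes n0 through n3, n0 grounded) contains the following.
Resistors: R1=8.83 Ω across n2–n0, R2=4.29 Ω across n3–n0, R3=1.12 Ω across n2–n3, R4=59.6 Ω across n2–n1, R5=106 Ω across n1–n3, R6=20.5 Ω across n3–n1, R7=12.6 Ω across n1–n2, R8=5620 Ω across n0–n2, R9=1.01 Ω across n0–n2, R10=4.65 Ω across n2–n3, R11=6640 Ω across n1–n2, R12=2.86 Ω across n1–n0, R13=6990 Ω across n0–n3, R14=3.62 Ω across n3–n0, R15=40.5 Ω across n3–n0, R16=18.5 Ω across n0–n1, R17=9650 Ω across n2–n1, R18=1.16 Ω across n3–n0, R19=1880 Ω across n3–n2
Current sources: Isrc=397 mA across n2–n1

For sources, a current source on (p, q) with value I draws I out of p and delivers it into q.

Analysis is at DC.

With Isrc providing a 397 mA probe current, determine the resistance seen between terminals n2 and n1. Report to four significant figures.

R_eq = 2.134 Ω

MNA unknowns: 3 node voltages V₁..V_3
R1: Y=0.1133 on G[2,0]
R2: Y=0.2331 on G[3,0]
R3: Y=0.8929 on G[2,3]
R4: Y=0.01678 on G[2,1]
R5: Y=0.009434 on G[1,3]
R6: Y=0.04878 on G[3,1]
R7: Y=0.07937 on G[1,2]
R8: Y=0.0001779 on G[0,2]
R9: Y=0.9901 on G[0,2]
R10: Y=0.2151 on G[2,3]
R11: Y=0.0001506 on G[1,2]
R12: Y=0.3497 on G[1,0]
R13: Y=0.0001431 on G[0,3]
R14: Y=0.2762 on G[3,0]
R15: Y=0.02469 on G[3,0]
R16: Y=0.05405 on G[0,1]
R17: Y=0.0001036 on G[2,1]
R18: Y=0.8621 on G[3,0]
R19: Y=0.0005319 on G[3,2]
Isrc: z[2]−=0.397, z[1]+=0.397
solve → V1=0.6752, V2=-0.1722, V3=-0.05913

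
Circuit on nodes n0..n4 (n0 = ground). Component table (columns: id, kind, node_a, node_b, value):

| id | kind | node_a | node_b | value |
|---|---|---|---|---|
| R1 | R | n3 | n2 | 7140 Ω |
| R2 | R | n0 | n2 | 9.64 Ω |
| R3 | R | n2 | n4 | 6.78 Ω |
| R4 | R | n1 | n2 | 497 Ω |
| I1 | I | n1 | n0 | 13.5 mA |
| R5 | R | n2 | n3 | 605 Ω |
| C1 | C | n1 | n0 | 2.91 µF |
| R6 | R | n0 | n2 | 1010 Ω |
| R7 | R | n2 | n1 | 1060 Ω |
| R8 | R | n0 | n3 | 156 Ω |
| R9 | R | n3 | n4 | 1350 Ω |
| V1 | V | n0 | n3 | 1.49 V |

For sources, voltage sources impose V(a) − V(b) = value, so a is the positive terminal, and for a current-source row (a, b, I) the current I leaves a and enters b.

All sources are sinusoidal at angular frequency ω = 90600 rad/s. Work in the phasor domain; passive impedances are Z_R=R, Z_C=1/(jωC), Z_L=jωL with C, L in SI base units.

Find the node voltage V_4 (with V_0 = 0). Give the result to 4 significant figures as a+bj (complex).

-0.04149+0.001376j V

MNA unknowns: 4 node voltages V₁..V_4 plus 1 source current (V1)
R1: Y=0.0001401+0.000j on G[3,2]
R2: Y=0.1037+0.000j on G[0,2]
R3: Y=0.1475+0.000j on G[2,4]
R4: Y=0.002012+0.000j on G[1,2]
I1: z[1]−=0.0135, z[0]+=0.0135
R5: Y=0.001653+0.000j on G[2,3]
C1: Y=0.000+0.2636j on G[1,0]
R6: Y=0.0009901+0.000j on G[0,2]
R7: Y=0.0009434+0.000j on G[2,1]
R8: Y=0.006410+0.000j on G[0,3]
R9: Y=0.0007407+0.000j on G[3,4]
V1: row V0−V3=1.49, i_V1 at 0,3
solve → V1=-0.0005627+0.05158j, V2=-0.03422+0.001383j, V3=-1.490+0.000j, V4=-0.04149+0.001376j
aux → i_V1=-0.01323-3.500e-06j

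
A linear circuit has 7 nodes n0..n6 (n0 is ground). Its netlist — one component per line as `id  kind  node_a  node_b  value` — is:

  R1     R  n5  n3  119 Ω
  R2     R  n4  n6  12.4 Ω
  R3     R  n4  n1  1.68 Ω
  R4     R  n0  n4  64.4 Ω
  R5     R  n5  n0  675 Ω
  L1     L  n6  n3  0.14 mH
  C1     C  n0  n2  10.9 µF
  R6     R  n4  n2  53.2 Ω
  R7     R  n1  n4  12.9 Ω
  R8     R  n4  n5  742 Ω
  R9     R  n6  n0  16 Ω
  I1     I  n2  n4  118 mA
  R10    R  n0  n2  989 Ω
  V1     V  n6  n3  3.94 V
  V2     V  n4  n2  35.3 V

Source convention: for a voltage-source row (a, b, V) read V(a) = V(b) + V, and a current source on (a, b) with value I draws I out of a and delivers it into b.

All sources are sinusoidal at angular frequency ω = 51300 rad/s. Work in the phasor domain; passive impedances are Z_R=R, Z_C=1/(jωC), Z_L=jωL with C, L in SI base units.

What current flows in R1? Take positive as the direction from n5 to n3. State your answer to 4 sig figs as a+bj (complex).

Apply KCL at each of the 6 non-ground nodes and solve the resulting linear system.
Node n1: branches {R3, R7} → V_1 = 35.00+3.219j
Node n2: branches {C1, R6, I1, R10, V2} → V_2 = -0.3021+3.219j
Node n3: branches {R1, L1, V1} → V_3 = 15.79+1.809j
Node n4: branches {R2, R3, R4, R6, R7, R8, I1, V2} → V_4 = 35.00+3.219j
Node n5: branches {R1, R5, R8} → V_5 = 16.01+1.740j
Node n6: branches {R2, L1, R9, V1} → V_6 = 19.73+1.809j
Source currents: i(V1)=-0.001866+0.5492j, i(V2)=-2.346-0.1657j

0.001866-0.0005843j A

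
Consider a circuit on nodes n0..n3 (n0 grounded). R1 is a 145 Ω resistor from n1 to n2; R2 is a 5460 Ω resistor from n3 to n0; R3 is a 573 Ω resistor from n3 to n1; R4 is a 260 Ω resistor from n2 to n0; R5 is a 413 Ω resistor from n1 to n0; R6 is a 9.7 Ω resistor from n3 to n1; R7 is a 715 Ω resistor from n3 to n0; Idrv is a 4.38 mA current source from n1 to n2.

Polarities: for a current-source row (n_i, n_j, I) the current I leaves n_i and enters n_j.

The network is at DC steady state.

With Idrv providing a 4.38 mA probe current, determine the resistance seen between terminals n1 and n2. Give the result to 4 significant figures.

Element admittances at DC:
  Y(R1) = 0.006897 S between n1,n2
  Y(R2) = 0.0001832 S between n3,n0
  Y(R3) = 0.001745 S between n3,n1
  Y(R4) = 0.003846 S between n2,n0
  Y(R5) = 0.002421 S between n1,n0
  Y(R6) = 0.1031 S between n3,n1
  Y(R7) = 0.001399 S between n3,n0
  Idrv: injects 0.00438 A into n2 (from n1)
Assemble and solve the 3×3 MNA system:
  V(n1)=-0.2432  V(n2)=0.2516  V(n3)=-0.2396

R_eq = 113.0 Ω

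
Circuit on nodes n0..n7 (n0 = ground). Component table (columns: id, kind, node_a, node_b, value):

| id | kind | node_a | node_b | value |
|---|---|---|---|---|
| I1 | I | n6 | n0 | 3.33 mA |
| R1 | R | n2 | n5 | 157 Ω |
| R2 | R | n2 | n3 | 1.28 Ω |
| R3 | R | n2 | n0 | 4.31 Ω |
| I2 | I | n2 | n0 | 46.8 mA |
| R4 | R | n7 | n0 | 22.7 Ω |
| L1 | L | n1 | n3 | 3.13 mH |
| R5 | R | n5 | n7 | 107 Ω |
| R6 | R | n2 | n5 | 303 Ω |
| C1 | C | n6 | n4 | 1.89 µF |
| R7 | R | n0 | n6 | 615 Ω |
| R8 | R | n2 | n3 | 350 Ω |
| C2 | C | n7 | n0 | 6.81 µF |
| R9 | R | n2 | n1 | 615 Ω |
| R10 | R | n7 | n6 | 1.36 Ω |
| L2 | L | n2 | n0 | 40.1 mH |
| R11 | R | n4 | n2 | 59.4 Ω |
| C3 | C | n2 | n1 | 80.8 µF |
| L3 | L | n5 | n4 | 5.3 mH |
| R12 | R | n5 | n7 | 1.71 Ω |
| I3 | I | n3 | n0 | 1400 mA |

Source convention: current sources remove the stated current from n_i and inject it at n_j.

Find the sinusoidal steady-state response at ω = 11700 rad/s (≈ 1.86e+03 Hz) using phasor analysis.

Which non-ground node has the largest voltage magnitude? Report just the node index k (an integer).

Element admittances at ω=11700 rad/s:
  I1: injects 0.00333 A into n0 (from n6)
  Y(R1) = 0.006369+0.000j S between n2,n5
  Y(R2) = 0.7812+0.000j S between n2,n3
  Y(R3) = 0.2320+0.000j S between n2,n0
  I2: injects 0.0468 A into n0 (from n2)
  Y(R4) = 0.04405+0.000j S between n7,n0
  Y(L1) = 0.000-0.02731j S between n1,n3
  Y(R5) = 0.009346+0.000j S between n5,n7
  Y(R6) = 0.003300+0.000j S between n2,n5
  Y(C1) = 0.000+0.02211j S between n6,n4
  Y(R7) = 0.001626+0.000j S between n0,n6
  Y(R8) = 0.002857+0.000j S between n2,n3
  Y(C2) = 0.000+0.07968j S between n7,n0
  Y(R9) = 0.001626+0.000j S between n2,n1
  Y(R10) = 0.7353+0.000j S between n7,n6
  Y(L2) = 0.000-0.002131j S between n2,n0
  Y(R11) = 0.01684+0.000j S between n4,n2
  Y(C3) = 0.000+0.9454j S between n2,n1
  Y(L3) = 0.000-0.01613j S between n5,n4
  Y(R12) = 0.5848+0.000j S between n5,n7
  I3: injects 1.4 A into n0 (from n3)
Assemble and solve the 7×7 MNA system:
  V(n1)=-5.911+0.08500j  V(n2)=-5.964+0.08301j  V(n3)=-7.748+0.01906j  V(n4)=-5.231+1.703j  V(n5)=-0.7140+0.5697j  V(n6)=-0.7039+0.3182j  V(n7)=-0.6593+0.4550j

3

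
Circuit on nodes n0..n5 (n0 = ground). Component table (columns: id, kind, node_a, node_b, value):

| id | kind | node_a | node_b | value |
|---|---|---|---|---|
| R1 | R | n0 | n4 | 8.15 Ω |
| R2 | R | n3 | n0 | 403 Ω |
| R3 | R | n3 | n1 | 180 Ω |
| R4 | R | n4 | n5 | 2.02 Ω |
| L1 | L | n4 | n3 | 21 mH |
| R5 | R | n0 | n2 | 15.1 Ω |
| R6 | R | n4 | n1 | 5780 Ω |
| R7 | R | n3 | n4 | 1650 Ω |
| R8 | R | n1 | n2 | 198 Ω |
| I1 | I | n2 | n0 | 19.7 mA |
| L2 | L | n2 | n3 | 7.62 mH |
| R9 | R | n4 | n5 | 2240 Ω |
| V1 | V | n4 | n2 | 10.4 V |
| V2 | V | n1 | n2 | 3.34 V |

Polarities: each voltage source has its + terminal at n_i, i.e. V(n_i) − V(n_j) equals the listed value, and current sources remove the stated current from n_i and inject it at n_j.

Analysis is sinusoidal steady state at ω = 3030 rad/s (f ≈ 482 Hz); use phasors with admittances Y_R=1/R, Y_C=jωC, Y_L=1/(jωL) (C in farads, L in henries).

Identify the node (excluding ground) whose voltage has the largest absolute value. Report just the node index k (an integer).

MNA unknowns: 5 node voltages V₁..V_5 plus 2 source currents (V1, V2)
R1: Y=0.1227+0.000j on G[0,4]
R2: Y=0.002481+0.000j on G[3,0]
R3: Y=0.005556+0.000j on G[3,1]
R4: Y=0.4950+0.000j on G[4,5]
L1: Y=0.000-0.01572j on G[4,3]
R5: Y=0.06623+0.000j on G[0,2]
R6: Y=0.0001730+0.000j on G[4,1]
R7: Y=0.0006061+0.000j on G[3,4]
R8: Y=0.005051+0.000j on G[1,2]
I1: z[2]−=0.0197, z[0]+=0.0197
L2: Y=0.000-0.04331j on G[2,3]
R9: Y=0.0004464+0.000j on G[4,5]
V1: row V4−V2=10.4, i_V1 at 4,2
V2: row V1−V2=3.34, i_V2 at 1,2
solve → V1=-3.466-0.003831j, V2=-6.806-0.003831j, V3=-3.994+0.2917j, V4=3.594-0.003831j, V5=3.594-0.003831j
aux → i_V1=-0.4421+0.1199j, i_V2=-0.01858+0.001642j

2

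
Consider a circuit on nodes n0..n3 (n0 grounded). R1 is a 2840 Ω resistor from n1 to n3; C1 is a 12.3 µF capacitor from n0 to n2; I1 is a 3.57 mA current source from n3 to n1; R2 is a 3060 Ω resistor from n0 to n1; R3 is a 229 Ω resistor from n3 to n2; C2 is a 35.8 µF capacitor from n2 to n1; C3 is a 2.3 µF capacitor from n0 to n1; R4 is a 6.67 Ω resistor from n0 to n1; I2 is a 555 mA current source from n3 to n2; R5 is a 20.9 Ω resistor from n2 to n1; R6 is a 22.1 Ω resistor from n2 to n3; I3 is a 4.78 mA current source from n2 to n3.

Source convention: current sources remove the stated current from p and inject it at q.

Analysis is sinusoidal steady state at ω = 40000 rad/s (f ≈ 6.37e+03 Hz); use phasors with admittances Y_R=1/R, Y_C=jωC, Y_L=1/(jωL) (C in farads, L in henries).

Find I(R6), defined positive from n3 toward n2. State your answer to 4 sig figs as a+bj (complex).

Element admittances at ω=40000 rad/s:
  Y(R1) = 0.0003521+0.000j S between n1,n3
  Y(C1) = 0.000+0.4920j S between n0,n2
  I1: injects 0.00357 A into n1 (from n3)
  Y(R2) = 0.0003268+0.000j S between n0,n1
  Y(R3) = 0.004367+0.000j S between n3,n2
  Y(C2) = 0.000+1.432j S between n2,n1
  Y(C3) = 0.000+0.09200j S between n0,n1
  Y(R4) = 0.1499+0.000j S between n0,n1
  I2: injects 0.555 A into n2 (from n3)
  Y(R5) = 0.04785+0.000j S between n2,n1
  Y(R6) = 0.04525+0.000j S between n2,n3
  I3: injects 0.00478 A into n3 (from n2)
Assemble and solve the 3×3 MNA system:
  V(n1)=-5.998e-05+0.0001653j  V(n2)=-3.927e-05-4.923e-05j  V(n3)=-11.08-4.772e-05j

-0.5015+6.841e-08j A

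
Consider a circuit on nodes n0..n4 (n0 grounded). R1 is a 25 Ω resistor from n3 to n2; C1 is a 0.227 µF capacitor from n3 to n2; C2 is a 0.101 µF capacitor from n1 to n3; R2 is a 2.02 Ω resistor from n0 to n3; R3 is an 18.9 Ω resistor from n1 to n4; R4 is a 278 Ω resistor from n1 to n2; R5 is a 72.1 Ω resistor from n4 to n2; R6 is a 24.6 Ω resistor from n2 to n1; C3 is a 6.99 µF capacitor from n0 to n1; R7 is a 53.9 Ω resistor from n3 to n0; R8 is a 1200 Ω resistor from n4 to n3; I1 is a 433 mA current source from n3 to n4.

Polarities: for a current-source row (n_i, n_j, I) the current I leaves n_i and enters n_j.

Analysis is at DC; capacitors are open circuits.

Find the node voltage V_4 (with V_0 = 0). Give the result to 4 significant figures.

Apply KCL at each of the 4 non-ground nodes and solve the resulting linear system.
Node n1: branches {C2, R3, R4, R6, C3} → V_1 = 16.34
Node n2: branches {R1, C1, R4, R5, R6} → V_2 = 10.38
Node n3: branches {R1, C1, C2, R2, R7, R8, I1} → V_3 = 0.000
Node n4: branches {R3, R5, R8, I1} → V_4 = 21.32

21.32 V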